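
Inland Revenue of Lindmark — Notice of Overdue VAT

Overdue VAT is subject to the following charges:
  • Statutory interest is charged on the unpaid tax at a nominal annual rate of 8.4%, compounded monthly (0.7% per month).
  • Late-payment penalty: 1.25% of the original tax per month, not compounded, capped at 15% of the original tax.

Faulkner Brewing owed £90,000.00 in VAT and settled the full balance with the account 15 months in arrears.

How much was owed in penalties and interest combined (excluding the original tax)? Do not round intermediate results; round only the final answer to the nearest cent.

Penalty (uncapped): 15 × 1.25% × £90,000.00 = £16,875.00; cap = 15% × £90,000.00 = £13,500.00 → penalty = £13,500.00
Interest: £90,000.00 × ((1 + 0.007)^15 − 1) = £90,000.00 × 0.1103044… = £9,927.3954…
Penalties + interest = £13,500.0000 + £9,927.3954… = £23,427.40

£23,427.40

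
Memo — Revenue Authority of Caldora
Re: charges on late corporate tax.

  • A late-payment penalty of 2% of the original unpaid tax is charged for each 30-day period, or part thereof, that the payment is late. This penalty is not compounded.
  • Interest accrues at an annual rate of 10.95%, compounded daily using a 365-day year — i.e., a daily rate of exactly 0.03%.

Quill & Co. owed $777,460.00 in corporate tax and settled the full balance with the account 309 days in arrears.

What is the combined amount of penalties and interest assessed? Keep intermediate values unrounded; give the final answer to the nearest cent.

Penalty periods: ⌈309/30⌉ = 11; penalty = 11 × 2% × $777,460.00 = $171,041.20
Interest: $777,460.00 × ((1 + 0.0003)^309 − 1) = $777,460.00 × 0.09711729… = $75,504.8111…
Penalties + interest = $171,041.2000 + $75,504.8111… = $246,546.01

$246,546.01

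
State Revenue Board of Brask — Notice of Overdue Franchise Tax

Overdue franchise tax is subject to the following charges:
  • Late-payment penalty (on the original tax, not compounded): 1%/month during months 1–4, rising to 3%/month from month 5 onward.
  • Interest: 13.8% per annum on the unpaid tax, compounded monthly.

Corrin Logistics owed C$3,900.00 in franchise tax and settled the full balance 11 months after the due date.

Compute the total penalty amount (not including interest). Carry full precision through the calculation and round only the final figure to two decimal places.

C$975.00

Penalty, months 1–4: 4 × 1% × C$3,900.00 = C$156.00
Penalty, months 5–11: 7 × 3% × C$3,900.00 = C$819.00
Total penalty = C$156.00 + C$819.00 = C$975.00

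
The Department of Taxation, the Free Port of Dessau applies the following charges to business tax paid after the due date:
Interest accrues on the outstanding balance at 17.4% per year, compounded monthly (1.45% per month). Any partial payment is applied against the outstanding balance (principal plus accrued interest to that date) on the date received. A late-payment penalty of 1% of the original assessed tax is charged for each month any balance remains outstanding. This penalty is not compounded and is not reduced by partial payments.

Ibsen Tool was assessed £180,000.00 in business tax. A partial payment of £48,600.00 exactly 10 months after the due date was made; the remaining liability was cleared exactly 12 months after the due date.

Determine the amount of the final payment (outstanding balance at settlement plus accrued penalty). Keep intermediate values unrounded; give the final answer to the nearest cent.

Balance at month 10: £180,000.0000 × (1 + 0.0145)^10 = £207,870.5757…
After £48,600.00 payment: £207,870.5757… − £48,600.00 = £159,270.5757…
Balance at month 12: £159,270.5757… × (1 + 0.0145)^2 = £163,922.9090…
Penalty: 12 × 1% × £180,000.00 = £21,600.00
Final settlement = outstanding balance + penalty = £163,922.9090… + £21,600.00 = £185,522.91

£185,522.91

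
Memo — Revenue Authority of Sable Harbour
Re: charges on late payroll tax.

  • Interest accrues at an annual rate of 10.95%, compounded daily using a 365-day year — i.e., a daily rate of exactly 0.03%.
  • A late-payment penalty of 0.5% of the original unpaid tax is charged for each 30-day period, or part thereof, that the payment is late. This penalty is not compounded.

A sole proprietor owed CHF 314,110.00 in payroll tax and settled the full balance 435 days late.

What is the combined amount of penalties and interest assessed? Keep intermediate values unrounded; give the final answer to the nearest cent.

Penalty periods: ⌈435/30⌉ = 15; penalty = 15 × 0.5% × CHF 314,110.00 = CHF 23,558.25
Interest: CHF 314,110.00 × ((1 + 0.0003)^435 − 1) = CHF 314,110.00 × 0.13937564… = CHF 43,779.2825…
Penalties + interest = CHF 23,558.2500 + CHF 43,779.2825… = CHF 67,337.53

CHF 67,337.53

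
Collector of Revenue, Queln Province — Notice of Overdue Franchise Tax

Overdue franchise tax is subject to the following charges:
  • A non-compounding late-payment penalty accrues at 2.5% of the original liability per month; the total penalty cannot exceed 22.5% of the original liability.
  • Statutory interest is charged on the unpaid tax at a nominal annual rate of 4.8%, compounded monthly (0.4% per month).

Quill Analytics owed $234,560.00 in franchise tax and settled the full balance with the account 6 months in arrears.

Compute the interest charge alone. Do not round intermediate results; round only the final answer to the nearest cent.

Interest: $234,560.00 × ((1 + 0.004)^6 − 1) = $234,560.00 × 0.0242413… = $5,686.0355…

$5,686.04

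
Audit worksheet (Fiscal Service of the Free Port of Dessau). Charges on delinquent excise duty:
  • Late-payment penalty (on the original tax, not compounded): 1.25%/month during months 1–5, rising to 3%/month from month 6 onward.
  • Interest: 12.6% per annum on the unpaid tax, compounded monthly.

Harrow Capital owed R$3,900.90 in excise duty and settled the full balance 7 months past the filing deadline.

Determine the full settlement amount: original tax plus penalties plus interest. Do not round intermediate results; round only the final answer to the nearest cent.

R$4,674.67

Penalty, months 1–5: 5 × 1.25% × R$3,900.90 = R$243.81…
Penalty, months 6–7: 2 × 3% × R$3,900.90 = R$234.05…
Interest (12.6%/yr ÷ 12 = 1.05%/month): R$3,900.90 × ((1 + 0.0105)^7 − 1) = R$295.9074…
Total = R$3,900.90 + R$477.8603… + R$295.9074… = R$4,674.67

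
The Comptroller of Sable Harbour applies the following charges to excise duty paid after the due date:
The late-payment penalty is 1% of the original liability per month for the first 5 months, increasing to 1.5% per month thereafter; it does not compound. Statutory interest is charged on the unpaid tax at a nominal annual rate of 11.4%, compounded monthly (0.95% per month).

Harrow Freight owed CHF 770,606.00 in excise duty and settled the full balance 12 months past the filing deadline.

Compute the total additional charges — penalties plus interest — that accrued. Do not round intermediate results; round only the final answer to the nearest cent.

Penalty, months 1–5: 5 × 1% × CHF 770,606.00 = CHF 38,530.30
Penalty, months 6–12: 7 × 1.5% × CHF 770,606.00 = CHF 80,913.63
Interest: CHF 770,606.00 × ((1 + 0.0095)^12 − 1) = CHF 770,606.00 × 0.1201492… = CHF 92,587.7070…
Penalties + interest = CHF 119,443.9300 + CHF 92,587.7070… = CHF 212,031.64

CHF 212,031.64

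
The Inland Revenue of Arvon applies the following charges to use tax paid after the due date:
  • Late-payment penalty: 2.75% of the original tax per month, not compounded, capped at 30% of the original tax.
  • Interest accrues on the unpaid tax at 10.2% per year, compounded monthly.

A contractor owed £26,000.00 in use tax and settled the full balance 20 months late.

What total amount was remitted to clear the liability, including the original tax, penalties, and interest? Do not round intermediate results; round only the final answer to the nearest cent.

£38,595.79

Penalty (uncapped): 20 × 2.75% × £26,000.00 = £14,300.00; cap = 30% × £26,000.00 = £7,800.00 → penalty = £7,800.00
Interest (10.2%/yr ÷ 12 = 0.85%/month): £26,000.00 × ((1 + 0.0085)^20 − 1) = £4,795.7935…
Total = £26,000.00 + £7,800.0000 + £4,795.7935… = £38,595.79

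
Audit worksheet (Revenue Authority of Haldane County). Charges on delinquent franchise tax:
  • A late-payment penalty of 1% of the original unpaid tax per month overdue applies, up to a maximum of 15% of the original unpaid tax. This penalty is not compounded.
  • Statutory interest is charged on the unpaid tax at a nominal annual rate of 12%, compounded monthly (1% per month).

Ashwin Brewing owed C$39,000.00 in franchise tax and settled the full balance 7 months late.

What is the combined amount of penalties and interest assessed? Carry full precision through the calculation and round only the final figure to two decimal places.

C$5,543.28

Penalty: 7 × 1% × C$39,000.00 = C$2,730.00 (below the 15% cap of C$5,850.00)
Interest: C$39,000.00 × ((1 + 0.01)^7 − 1) = C$39,000.00 × 0.0721354… = C$2,813.2787…
Penalties + interest = C$2,730.0000 + C$2,813.2787… = C$5,543.28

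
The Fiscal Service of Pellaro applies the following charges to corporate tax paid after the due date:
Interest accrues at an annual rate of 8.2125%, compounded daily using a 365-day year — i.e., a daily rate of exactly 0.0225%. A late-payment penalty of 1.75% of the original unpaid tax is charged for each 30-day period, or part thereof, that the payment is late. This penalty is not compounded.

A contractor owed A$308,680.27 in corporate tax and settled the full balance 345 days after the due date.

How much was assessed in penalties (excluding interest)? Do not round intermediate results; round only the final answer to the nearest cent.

Penalty periods: ⌈345/30⌉ = 12; penalty = 12 × 1.75% × A$308,680.27 = A$64,822.86…

A$64,822.86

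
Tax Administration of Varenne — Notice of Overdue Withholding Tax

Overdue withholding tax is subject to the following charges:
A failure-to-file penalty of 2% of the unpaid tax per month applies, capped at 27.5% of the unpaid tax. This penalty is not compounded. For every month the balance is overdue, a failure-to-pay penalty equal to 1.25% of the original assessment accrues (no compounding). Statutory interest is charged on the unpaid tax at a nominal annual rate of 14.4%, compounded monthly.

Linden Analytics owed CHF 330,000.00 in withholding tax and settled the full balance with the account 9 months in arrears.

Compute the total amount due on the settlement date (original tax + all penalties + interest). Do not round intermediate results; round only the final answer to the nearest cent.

Failure-to-file: 9 × 2% × CHF 330,000.00 = CHF 59,400.00 (under the 27.5% cap)
Failure-to-pay penalty: 9 × 1.25% × CHF 330,000.00 = CHF 37,125.00
Interest (14.4%/yr ÷ 12 = 1.2%/month): CHF 330,000.00 × ((1 + 0.012)^9 − 1) = CHF 37,399.4928…
Total = CHF 330,000.00 + CHF 96,525.0000 + CHF 37,399.4928… = CHF 463,924.49

CHF 463,924.49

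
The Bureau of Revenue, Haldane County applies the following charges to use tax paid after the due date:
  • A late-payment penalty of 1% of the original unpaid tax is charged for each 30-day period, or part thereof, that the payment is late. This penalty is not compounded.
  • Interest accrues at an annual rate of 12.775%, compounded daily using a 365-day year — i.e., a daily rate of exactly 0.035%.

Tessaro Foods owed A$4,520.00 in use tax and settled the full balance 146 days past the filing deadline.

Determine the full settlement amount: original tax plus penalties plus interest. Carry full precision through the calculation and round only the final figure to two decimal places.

Penalty periods: ⌈146/30⌉ = 5; penalty = 5 × 1% × A$4,520.00 = A$226.00
Interest: A$4,520.00 × ((1 + 0.00035)^146 − 1) = A$4,520.00 × 0.05241872… = A$236.9326…
Total = A$4,520.00 + A$226.0000 + A$236.9326… = A$4,982.93

A$4,982.93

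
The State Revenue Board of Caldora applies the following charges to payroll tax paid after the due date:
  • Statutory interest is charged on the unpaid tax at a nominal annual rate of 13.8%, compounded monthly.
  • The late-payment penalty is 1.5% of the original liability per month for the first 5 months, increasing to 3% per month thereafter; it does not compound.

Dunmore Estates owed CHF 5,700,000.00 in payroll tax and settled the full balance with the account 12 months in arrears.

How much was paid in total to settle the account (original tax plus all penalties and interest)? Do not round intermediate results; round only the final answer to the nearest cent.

Penalty, months 1–5: 5 × 1.5% × CHF 5,700,000.00 = CHF 427,500.00
Penalty, months 6–12: 7 × 3% × CHF 5,700,000.00 = CHF 1,197,000.00
Interest (13.8%/yr ÷ 12 = 1.15%/month): CHF 5,700,000.00 × ((1 + 0.0115)^12 − 1) = CHF 838,309.8958…
Total = CHF 5,700,000.00 + CHF 1,624,500.0000 + CHF 838,309.8958… = CHF 8,162,809.90

CHF 8,162,809.90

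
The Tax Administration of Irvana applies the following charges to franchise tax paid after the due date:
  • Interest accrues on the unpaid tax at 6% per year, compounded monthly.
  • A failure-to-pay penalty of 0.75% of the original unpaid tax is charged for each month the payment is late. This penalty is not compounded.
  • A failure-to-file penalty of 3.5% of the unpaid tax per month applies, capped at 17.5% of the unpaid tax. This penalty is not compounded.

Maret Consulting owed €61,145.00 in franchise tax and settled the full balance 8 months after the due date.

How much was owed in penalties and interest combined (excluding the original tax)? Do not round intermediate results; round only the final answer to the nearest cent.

€16,858.11

Failure-to-file: 8 × 3.5% × €61,145.00 = €17,120.60, capped at 17.5% × €61,145.00 = €10,700.38…
Failure-to-pay penalty: 8 × 0.75% × €61,145.00 = €3,668.70
Interest (6%/yr ÷ 12 = 0.5%/month): €61,145.00 × ((1 + 0.005)^8 − 1) = €2,489.0322…
Penalties + interest = €14,369.0750 + €2,489.0322… = €16,858.11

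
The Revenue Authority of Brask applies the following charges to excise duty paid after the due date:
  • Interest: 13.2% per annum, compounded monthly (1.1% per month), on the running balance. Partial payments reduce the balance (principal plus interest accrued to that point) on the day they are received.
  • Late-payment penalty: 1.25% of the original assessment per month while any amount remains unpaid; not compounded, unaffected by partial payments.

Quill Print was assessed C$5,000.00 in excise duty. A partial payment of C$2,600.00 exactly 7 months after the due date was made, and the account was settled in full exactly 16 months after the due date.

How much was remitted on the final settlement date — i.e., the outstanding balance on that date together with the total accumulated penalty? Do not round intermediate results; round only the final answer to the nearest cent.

Balance at month 7: C$5,000.0000 × (1 + 0.011)^7 = C$5,397.9405…
After C$2,600.00 payment: C$5,397.9405… − C$2,600.00 = C$2,797.9405…
Balance at month 16: C$2,797.9405… × (1 + 0.011)^9 = C$3,087.4425…
Penalty: 16 × 1.25% × C$5,000.00 = C$1,000.00
Final settlement = outstanding balance + penalty = C$3,087.4425… + C$1,000.00 = C$4,087.44

C$4,087.44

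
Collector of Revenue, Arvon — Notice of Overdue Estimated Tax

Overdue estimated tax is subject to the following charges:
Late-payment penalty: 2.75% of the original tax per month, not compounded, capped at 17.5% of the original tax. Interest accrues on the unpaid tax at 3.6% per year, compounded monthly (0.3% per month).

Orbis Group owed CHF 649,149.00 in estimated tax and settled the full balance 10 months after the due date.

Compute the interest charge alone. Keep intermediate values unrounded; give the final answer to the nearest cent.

Interest: CHF 649,149.00 × ((1 + 0.003)^10 − 1) = CHF 649,149.00 × 0.0304083… = CHF 19,739.4897…

CHF 19,739.49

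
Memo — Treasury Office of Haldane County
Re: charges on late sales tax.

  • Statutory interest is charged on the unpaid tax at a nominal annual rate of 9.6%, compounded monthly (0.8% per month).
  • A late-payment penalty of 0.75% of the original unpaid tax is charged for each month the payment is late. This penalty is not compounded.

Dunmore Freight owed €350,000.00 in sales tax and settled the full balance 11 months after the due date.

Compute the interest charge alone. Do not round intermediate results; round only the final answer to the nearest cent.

€32,062.05

Interest: €350,000.00 × ((1 + 0.008)^11 − 1) = €350,000.00 × 0.0916058… = €32,062.0464…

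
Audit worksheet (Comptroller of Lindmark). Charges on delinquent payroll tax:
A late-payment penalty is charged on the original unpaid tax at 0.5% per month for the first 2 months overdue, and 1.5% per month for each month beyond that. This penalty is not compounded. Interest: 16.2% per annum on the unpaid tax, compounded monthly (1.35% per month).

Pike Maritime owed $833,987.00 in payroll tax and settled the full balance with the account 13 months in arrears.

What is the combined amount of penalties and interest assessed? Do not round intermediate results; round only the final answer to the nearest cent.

Penalty, months 1–2: 2 × 0.5% × $833,987.00 = $8,339.87
Penalty, months 3–13: 11 × 1.5% × $833,987.00 = $137,607.86…
Interest: $833,987.00 × ((1 + 0.0135)^13 − 1) = $833,987.00 × 0.1904435… = $158,827.4063…
Penalties + interest = $145,947.7250 + $158,827.4063… = $304,775.13

$304,775.13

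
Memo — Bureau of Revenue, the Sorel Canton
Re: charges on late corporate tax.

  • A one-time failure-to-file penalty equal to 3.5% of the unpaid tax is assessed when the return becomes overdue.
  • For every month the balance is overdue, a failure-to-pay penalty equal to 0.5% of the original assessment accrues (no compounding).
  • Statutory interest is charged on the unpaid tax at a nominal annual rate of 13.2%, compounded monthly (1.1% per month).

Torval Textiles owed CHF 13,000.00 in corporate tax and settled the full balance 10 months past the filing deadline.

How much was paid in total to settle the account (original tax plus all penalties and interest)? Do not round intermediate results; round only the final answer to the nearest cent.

CHF 15,607.90

Failure-to-file penalty: 3.5% × CHF 13,000.00 = CHF 455.00
Failure-to-pay penalty: 10 × 0.5% × CHF 13,000.00 = CHF 650.00
Interest: CHF 13,000.00 × ((1 + 0.011)^10 − 1) = CHF 13,000.00 × 0.1156078… = CHF 1,502.9019…
Total = CHF 13,000.00 + CHF 1,105.0000 + CHF 1,502.9019… = CHF 15,607.90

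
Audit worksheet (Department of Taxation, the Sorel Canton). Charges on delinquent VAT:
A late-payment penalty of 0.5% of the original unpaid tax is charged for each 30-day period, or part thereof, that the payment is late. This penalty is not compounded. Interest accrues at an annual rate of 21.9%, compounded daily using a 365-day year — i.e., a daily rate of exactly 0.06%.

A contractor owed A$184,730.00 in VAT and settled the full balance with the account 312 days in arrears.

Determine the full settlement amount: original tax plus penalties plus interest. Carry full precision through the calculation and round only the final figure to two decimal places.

Penalty periods: ⌈312/30⌉ = 11; penalty = 11 × 0.5% × A$184,730.00 = A$10,160.15
Interest: A$184,730.00 × ((1 + 0.0006)^312 − 1) = A$184,730.00 × 0.20580074… = A$38,017.5711…
Total = A$184,730.00 + A$10,160.1500 + A$38,017.5711… = A$232,907.72

A$232,907.72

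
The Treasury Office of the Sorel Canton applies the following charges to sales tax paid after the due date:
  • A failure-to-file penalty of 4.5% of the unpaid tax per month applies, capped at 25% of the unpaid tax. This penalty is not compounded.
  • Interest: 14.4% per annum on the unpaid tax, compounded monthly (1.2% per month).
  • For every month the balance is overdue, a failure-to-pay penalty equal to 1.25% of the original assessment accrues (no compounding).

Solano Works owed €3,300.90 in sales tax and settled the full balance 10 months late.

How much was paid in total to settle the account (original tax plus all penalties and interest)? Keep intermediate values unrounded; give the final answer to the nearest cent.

Failure-to-file: 10 × 4.5% × €3,300.90 = €1,485.41…, capped at 25% × €3,300.90 = €825.23…
Failure-to-pay penalty: 10 × 1.25% × €3,300.90 = €412.61…
Interest: €3,300.90 × ((1 + 0.012)^10 − 1) = €3,300.90 × 0.1266918… = €418.1969…
Total = €3,300.90 + €1,237.8375 + €418.1969… = €4,956.93

€4,956.93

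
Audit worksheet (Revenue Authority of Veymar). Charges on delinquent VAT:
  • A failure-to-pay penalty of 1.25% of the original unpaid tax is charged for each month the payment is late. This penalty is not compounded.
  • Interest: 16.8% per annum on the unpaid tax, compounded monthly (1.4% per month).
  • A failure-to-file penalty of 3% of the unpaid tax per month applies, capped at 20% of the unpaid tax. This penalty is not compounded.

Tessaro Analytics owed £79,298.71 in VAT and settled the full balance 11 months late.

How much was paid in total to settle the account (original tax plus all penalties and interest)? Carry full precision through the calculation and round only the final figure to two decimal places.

£119,165.79

Failure-to-file: 11 × 3% × £79,298.71 = £26,168.57…, capped at 20% × £79,298.71 = £15,859.74…
Failure-to-pay penalty: 11 × 1.25% × £79,298.71 = £10,903.57…
Interest: £79,298.71 × ((1 + 0.014)^11 − 1) = £79,298.71 × 0.1652457… = £13,103.7700…
Total = £79,298.71 + £26,763.3146… + £13,103.7700… = £119,165.79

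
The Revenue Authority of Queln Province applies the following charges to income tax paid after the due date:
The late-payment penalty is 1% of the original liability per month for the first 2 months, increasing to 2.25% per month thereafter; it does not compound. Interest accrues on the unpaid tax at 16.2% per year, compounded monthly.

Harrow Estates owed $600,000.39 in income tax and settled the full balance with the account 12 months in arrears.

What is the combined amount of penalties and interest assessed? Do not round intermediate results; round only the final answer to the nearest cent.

$251,752.11

Penalty, months 1–2: 2 × 1% × $600,000.39 = $12,000.01…
Penalty, months 3–12: 10 × 2.25% × $600,000.39 = $135,000.09…
Interest (16.2%/yr ÷ 12 = 1.35%/month): $600,000.39 × ((1 + 0.0135)^12 − 1) = $104,752.0189…
Penalties + interest = $147,000.0956… + $104,752.0189… = $251,752.11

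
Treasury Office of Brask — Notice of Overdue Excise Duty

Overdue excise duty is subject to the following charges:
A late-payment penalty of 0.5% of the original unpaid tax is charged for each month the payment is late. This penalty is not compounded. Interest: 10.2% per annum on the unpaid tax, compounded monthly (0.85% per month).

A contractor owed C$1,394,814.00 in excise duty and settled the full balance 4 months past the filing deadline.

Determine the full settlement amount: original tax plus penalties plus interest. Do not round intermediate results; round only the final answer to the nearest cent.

Late-payment penalty = 0.5% × C$1,394,814.00 × 4 mo = C$27,896.28
Interest: C$1,394,814.00 × ((1 + 0.0085)^4 − 1) = C$1,394,814.00 × 0.0344360… = C$48,031.7615…
Total = C$1,394,814.00 + C$27,896.2800 + C$48,031.7615… = C$1,470,742.04

C$1,470,742.04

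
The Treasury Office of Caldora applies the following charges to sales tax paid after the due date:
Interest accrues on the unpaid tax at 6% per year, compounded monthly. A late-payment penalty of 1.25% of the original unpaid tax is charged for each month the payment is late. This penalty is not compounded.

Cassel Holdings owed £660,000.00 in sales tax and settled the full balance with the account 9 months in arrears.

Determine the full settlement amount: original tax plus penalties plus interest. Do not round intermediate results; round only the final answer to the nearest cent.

£764,550.98

Late-payment penalty = 1.25% × £660,000.00 × 9 mo = £74,250.00
Interest (6%/yr ÷ 12 = 0.5%/month): £660,000.00 × ((1 + 0.005)^9 − 1) = £30,300.9822…
Total = £660,000.00 + £74,250.0000 + £30,300.9822… = £764,550.98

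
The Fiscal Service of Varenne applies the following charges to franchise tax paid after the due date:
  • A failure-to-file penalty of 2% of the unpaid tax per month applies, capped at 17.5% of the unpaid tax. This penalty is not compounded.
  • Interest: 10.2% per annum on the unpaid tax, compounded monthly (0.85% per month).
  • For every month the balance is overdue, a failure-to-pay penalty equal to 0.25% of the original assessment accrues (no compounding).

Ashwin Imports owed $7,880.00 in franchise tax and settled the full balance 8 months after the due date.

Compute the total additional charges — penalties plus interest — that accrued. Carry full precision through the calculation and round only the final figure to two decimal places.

$1,970.46

Failure-to-file: 8 × 2% × $7,880.00 = $1,260.80 (under the 17.5% cap)
Failure-to-pay penalty = 0.25% × $7,880.00 × 8 mo = $157.60
Interest: $7,880.00 × ((1 + 0.0085)^8 − 1) = $7,880.00 × 0.0700578… = $552.0551…
Penalties + interest = $1,418.4000 + $552.0551… = $1,970.46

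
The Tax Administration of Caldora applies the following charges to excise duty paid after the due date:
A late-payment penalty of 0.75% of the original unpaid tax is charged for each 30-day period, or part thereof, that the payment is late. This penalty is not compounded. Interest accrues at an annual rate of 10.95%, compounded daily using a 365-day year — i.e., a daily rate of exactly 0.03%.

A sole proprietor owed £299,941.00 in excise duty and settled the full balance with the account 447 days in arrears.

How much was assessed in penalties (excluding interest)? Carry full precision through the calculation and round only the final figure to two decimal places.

£33,743.36

Penalty periods: ⌈447/30⌉ = 15; penalty = 15 × 0.75% × £299,941.00 = £33,743.36…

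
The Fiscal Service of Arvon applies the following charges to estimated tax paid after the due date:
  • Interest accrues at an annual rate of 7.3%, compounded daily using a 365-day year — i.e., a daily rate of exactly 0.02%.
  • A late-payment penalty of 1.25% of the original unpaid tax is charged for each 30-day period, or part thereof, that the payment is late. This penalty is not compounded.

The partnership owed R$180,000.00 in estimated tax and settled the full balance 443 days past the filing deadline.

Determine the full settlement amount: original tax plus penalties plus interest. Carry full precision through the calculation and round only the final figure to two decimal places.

Penalty periods: ⌈443/30⌉ = 15; penalty = 15 × 1.25% × R$180,000.00 = R$33,750.00
Interest: R$180,000.00 × ((1 + 0.0002)^443 − 1) = R$180,000.00 × 0.09263383… = R$16,674.0898…
Total = R$180,000.00 + R$33,750.0000 + R$16,674.0898… = R$230,424.09

R$230,424.09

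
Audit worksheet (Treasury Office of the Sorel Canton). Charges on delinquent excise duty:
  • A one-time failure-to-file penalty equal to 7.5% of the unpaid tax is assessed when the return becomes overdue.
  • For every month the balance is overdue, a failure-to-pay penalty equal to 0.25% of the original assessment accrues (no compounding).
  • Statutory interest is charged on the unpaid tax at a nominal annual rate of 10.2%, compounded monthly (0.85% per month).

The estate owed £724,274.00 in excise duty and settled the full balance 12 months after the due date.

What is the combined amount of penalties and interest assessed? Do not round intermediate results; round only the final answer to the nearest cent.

Failure-to-file penalty: 7.5% × £724,274.00 = £54,320.55
Failure-to-pay penalty = 0.25% × £724,274.00 × 12 mo = £21,728.22
Interest: £724,274.00 × ((1 + 0.0085)^12 − 1) = £724,274.00 × 0.1069062… = £77,429.4006…
Penalties + interest = £76,048.7700 + £77,429.4006… = £153,478.17

£153,478.17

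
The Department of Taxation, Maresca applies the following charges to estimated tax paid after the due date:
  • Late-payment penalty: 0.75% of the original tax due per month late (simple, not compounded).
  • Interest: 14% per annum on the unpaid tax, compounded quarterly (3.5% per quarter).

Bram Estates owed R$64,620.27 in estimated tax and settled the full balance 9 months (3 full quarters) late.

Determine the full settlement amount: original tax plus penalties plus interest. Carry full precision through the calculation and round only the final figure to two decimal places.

Late-payment penalty: 9 × 0.75% × R$64,620.27 = R$4,361.87…
Interest: R$64,620.27 × ((1 + 0.035)^3 − 1) = R$64,620.27 × 0.1087179… = R$7,025.3784…
Total = R$64,620.27 + R$4,361.8682… + R$7,025.3784… = R$76,007.52

R$76,007.52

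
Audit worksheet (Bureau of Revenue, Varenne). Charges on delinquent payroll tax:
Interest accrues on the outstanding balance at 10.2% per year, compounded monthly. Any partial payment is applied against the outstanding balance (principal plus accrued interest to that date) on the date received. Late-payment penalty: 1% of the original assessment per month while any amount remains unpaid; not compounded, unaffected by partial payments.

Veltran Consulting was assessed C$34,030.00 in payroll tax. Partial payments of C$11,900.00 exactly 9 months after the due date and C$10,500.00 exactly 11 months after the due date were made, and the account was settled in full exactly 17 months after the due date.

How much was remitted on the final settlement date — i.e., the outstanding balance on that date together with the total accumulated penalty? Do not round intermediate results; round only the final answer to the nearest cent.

Monthly rate = 10.2% ÷ 12 = 0.85%
Balance at month 9: C$34,030.0000 × (1 + 0.0085)^9 = C$36,723.5851…
After C$11,900.00 payment: C$36,723.5851… − C$11,900.00 = C$24,823.5851…
Balance at month 11: C$24,823.5851… × (1 + 0.0085)^2 = C$25,247.3795…
After C$10,500.00 payment: C$25,247.3795… − C$10,500.00 = C$14,747.3795…
Balance at month 17: C$14,747.3795… × (1 + 0.0085)^6 = C$15,515.6607…
Penalty: 17 × 1% × C$34,030.00 = C$5,785.10
Final settlement = outstanding balance + penalty = C$15,515.6607… + C$5,785.10 = C$21,300.76

C$21,300.76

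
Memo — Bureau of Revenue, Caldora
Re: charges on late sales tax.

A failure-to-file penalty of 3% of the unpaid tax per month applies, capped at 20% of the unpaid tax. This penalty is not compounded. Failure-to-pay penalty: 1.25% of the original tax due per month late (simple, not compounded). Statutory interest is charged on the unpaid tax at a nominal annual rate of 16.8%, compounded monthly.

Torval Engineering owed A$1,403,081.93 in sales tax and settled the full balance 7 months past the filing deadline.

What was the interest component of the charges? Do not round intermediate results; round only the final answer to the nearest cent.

A$143,413.77

Interest (16.8%/yr ÷ 12 = 1.4%/month): A$1,403,081.93 × ((1 + 0.014)^7 − 1) = A$143,413.7688…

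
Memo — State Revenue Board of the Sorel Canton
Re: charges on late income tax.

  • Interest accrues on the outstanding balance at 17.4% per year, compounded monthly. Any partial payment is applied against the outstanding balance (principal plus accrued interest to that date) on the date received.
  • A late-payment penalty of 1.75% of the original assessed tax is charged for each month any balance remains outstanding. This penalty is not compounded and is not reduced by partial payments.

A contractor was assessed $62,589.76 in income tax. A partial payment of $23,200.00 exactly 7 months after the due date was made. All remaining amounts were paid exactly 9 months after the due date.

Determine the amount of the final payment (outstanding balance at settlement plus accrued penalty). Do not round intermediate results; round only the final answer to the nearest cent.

$57,228.06

Monthly rate = 17.4% ÷ 12 = 1.45%
Balance at month 7: $62,589.7600 × (1 + 0.0145)^7 = $69,225.7462…
After $23,200.00 payment: $69,225.7462… − $23,200.00 = $46,025.7462…
Balance at month 9: $46,025.7462… × (1 + 0.0145)^2 = $47,370.1698…
Penalty: 9 × 1.75% × $62,589.76 = $9,857.89…
Final settlement = outstanding balance + penalty = $47,370.1698… + $9,857.89… = $57,228.06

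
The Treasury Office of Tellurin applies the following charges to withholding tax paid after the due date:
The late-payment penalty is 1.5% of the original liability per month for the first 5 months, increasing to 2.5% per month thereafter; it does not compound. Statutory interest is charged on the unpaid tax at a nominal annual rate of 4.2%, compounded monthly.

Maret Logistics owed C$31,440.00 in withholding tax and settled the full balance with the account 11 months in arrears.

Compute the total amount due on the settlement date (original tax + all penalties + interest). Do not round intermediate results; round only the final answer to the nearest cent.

C$39,745.85

Penalty, months 1–5: 5 × 1.5% × C$31,440.00 = C$2,358.00
Penalty, months 6–11: 6 × 2.5% × C$31,440.00 = C$4,716.00
Interest (4.2%/yr ÷ 12 = 0.35%/month): C$31,440.00 × ((1 + 0.0035)^11 − 1) = C$1,231.8467…
Total = C$31,440.00 + C$7,074.0000 + C$1,231.8467… = C$39,745.85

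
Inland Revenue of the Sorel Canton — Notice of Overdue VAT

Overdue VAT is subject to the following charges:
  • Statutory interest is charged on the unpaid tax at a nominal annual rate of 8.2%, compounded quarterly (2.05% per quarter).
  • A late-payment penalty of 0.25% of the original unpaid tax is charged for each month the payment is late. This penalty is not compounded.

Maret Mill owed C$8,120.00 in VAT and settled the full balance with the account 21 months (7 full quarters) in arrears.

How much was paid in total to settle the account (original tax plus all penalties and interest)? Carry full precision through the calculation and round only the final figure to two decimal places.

Late-payment penalty: 21 × 0.25% × C$8,120.00 = C$426.30
Interest: C$8,120.00 × ((1 + 0.0205)^7 − 1) = C$8,120.00 × 0.1526330… = C$1,239.3803…
Total = C$8,120.00 + C$426.3000 + C$1,239.3803… = C$9,785.68

C$9,785.68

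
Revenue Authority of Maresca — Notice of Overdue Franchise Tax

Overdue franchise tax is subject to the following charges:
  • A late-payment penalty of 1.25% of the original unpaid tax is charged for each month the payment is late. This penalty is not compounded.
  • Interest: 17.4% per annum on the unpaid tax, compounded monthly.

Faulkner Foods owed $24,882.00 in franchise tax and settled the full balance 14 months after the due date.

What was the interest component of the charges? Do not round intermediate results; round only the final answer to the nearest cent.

$5,555.85

Interest (17.4%/yr ÷ 12 = 1.45%/month): $24,882.00 × ((1 + 0.0145)^14 − 1) = $5,555.8523…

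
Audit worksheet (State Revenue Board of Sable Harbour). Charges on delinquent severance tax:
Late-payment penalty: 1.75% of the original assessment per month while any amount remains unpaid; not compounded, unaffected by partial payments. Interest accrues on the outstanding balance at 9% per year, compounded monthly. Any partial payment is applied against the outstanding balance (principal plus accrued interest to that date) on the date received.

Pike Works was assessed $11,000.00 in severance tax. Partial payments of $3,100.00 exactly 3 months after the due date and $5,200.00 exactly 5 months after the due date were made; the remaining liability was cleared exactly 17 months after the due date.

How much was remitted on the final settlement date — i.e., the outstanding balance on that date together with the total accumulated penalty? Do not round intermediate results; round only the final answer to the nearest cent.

Monthly rate = 9% ÷ 12 = 0.75%
Balance at month 3: $11,000.0000 × (1 + 0.0075)^3 = $11,249.3609…
After $3,100.00 payment: $11,249.3609… − $3,100.00 = $8,149.3609…
Balance at month 5: $8,149.3609… × (1 + 0.0075)^2 = $8,272.0597…
After $5,200.00 payment: $8,272.0597… − $5,200.00 = $3,072.0597…
Balance at month 17: $3,072.0597… × (1 + 0.0075)^12 = $3,360.2401…
Penalty: 17 × 1.75% × $11,000.00 = $3,272.50
Final settlement = outstanding balance + penalty = $3,360.2401… + $3,272.50 = $6,632.74

$6,632.74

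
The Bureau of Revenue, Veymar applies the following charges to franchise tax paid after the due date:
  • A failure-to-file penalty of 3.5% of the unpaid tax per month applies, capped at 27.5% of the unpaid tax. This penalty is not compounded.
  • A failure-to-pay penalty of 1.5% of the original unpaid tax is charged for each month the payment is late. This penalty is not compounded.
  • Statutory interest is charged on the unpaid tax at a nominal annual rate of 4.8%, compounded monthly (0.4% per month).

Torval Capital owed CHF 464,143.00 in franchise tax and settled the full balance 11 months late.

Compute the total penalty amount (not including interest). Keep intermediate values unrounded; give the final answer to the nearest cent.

CHF 204,222.92

Failure-to-file: 11 × 3.5% × CHF 464,143.00 = CHF 178,695.06…, capped at 27.5% × CHF 464,143.00 = CHF 127,639.33…
Failure-to-pay penalty: 11 × 1.5% × CHF 464,143.00 = CHF 76,583.60…
Total penalty = CHF 127,639.33… + CHF 76,583.60… = CHF 204,222.92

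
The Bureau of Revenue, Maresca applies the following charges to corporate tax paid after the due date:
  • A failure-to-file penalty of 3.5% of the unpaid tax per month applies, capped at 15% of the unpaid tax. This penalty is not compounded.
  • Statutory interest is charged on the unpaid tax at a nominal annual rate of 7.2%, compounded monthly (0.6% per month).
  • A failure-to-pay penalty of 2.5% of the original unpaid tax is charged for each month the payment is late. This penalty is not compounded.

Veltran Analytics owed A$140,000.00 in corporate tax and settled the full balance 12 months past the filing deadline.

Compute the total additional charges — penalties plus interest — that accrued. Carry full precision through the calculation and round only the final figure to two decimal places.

Failure-to-file: 12 × 3.5% × A$140,000.00 = A$58,800.00, capped at 15% × A$140,000.00 = A$21,000.00
Failure-to-pay penalty: 12 × 2.5% × A$140,000.00 = A$42,000.00
Interest: A$140,000.00 × ((1 + 0.006)^12 − 1) = A$140,000.00 × 0.0744242… = A$10,419.3835…
Penalties + interest = A$63,000.0000 + A$10,419.3835… = A$73,419.38

A$73,419.38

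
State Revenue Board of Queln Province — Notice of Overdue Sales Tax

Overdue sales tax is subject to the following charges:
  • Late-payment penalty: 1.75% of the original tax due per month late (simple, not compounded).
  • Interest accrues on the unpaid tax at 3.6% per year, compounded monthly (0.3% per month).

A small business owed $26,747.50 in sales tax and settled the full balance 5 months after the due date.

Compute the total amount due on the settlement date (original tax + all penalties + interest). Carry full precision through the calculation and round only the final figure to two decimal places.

$29,491.53

Late-payment penalty: 5 × 1.75% × $26,747.50 = $2,340.41…
Interest: $26,747.50 × ((1 + 0.003)^5 − 1) = $26,747.50 × 0.0150903… = $403.6270…
Total = $26,747.50 + $2,340.4063… + $403.6270… = $29,491.53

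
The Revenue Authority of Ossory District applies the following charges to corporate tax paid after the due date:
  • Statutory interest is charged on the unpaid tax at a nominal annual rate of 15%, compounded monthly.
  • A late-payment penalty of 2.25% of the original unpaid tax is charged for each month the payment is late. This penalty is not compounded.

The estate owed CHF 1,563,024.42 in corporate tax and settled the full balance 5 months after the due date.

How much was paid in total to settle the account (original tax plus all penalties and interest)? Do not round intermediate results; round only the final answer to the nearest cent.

CHF 1,839,026.64

Late-payment penalty = 2.25% × CHF 1,563,024.42 × 5 mo = CHF 175,840.25…
Interest (15%/yr ÷ 12 = 1.25%/month): CHF 1,563,024.42 × ((1 + 0.0125)^5 − 1) = CHF 100,161.9710…
Total = CHF 1,563,024.42 + CHF 175,840.2473… + CHF 100,161.9710… = CHF 1,839,026.64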